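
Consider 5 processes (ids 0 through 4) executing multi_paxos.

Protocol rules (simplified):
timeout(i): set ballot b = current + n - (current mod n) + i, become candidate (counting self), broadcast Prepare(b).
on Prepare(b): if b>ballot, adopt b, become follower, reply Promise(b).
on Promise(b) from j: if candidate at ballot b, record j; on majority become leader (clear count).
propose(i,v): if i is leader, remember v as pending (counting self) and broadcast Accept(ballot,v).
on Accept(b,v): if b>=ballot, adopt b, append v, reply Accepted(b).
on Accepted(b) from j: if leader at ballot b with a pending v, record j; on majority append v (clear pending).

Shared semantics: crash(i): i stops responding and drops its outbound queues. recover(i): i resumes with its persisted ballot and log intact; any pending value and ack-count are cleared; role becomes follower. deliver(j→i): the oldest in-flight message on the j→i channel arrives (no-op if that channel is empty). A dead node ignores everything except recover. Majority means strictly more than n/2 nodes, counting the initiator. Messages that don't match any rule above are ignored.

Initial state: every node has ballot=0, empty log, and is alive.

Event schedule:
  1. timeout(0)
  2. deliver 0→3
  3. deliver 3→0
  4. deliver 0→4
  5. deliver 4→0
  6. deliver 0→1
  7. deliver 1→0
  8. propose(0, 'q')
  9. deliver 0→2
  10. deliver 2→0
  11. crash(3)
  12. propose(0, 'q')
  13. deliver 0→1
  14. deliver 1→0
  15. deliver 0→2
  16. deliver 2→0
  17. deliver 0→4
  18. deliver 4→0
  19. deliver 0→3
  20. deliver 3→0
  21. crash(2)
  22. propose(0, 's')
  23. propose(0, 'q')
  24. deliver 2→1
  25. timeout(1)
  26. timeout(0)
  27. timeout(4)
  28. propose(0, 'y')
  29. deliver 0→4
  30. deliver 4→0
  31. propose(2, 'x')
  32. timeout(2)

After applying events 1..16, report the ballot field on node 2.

1. timeout(0):  <0:cand b5 ->
2. deliver 0→3:  <3:foll b5 ->
3. deliver 3→0:  nop
4. deliver 0→4:  <4:foll b5 ->
5. deliver 4→0:  <0:lead b5 ->
6. deliver 0→1:  <1:foll b5 ->
7. deliver 1→0:  nop
8. propose(0,'q'):  nop
9. deliver 0→2:  <2:foll b5 ->
10. deliver 2→0:  nop
11. crash(3):  <3:✗foll b5 ->
12. propose(0,'q'):  nop
13. deliver 0→1:  <1:foll b5 q>
14. deliver 1→0:  nop
15. deliver 0→2:  <2:foll b5 q>
16. deliver 2→0:  <0:lead b5 q>

5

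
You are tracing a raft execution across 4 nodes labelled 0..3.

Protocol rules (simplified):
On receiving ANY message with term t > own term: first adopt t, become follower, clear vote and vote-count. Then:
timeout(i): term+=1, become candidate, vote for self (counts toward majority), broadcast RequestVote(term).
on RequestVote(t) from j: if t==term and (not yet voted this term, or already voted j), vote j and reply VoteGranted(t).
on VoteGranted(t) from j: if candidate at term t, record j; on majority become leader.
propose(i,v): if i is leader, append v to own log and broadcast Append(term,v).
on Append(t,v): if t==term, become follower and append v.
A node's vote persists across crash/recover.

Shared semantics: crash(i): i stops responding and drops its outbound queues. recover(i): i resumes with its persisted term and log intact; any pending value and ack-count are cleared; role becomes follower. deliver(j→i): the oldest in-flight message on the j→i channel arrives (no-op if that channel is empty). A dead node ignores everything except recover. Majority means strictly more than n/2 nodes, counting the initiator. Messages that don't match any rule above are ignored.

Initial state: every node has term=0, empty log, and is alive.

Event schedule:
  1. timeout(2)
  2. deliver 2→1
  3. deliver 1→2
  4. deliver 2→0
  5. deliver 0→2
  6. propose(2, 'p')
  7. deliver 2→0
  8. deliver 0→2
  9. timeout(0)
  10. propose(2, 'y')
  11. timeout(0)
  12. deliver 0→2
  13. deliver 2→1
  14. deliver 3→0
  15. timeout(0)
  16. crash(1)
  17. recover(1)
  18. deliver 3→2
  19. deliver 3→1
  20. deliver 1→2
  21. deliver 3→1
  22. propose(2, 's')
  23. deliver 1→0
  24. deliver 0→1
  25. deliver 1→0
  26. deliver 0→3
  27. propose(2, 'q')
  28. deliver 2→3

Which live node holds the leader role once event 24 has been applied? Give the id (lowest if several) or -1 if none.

-1

after 1 — timeout(2): n2:cand/t1/[-]
after 2 — deliver 2→1: n1:foll/t1/[-]
after 3 — deliver 1→2: ·
after 4 — deliver 2→0: n0:foll/t1/[-]
after 5 — deliver 0→2: n2:lead/t1/[-]
after 6 — propose(2,'p'): n2:lead/t1/[p]
after 7 — deliver 2→0: n0:foll/t1/[p]
after 8 — deliver 0→2: ·
after 9 — timeout(0): n0:cand/t2/[p]
after 10 — propose(2,'y'): n2:lead/t1/[p,y]
after 11 — timeout(0): n0:cand/t3/[p]
after 12 — deliver 0→2: n2:foll/t2/[p,y]
after 13 — deliver 2→1: n1:foll/t1/[p]
after 14 — deliver 3→0: ·
after 15 — timeout(0): n0:cand/t4/[p]
after 16 — crash(1): n1:✗foll/t1/[p]
after 17 — recover(1): n1:foll/t1/[p]
after 18 — deliver 3→2: ·
after 19 — deliver 3→1: ·
after 20 — deliver 1→2: ·
after 21 — deliver 3→1: ·
after 22 — propose(2,'s'): ·
after 23 — deliver 1→0: ·
after 24 — deliver 0→1: n1:foll/t2/[p]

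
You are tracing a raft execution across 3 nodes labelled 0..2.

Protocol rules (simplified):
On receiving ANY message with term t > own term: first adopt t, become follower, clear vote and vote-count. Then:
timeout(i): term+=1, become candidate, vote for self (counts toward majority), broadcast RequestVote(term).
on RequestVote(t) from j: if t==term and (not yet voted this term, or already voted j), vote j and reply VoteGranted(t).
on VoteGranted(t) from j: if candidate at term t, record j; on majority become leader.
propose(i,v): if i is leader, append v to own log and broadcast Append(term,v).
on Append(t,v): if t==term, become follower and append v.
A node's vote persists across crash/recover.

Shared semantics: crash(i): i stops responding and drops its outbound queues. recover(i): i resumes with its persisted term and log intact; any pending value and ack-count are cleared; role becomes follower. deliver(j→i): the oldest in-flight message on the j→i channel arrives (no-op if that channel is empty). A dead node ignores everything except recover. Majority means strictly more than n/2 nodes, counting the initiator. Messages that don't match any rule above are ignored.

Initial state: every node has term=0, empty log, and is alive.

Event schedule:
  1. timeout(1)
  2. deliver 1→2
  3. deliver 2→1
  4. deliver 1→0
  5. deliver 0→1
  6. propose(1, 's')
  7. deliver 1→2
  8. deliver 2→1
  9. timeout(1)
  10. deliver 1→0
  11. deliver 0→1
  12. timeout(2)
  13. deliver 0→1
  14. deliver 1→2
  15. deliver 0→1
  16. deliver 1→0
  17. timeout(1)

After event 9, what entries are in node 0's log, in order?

step 1 timeout(1): 1={cand,t=1,log=-}
step 2 deliver 1→2: 2={foll,t=1,log=-}
step 3 deliver 2→1: 1={lead,t=1,log=-}
step 4 deliver 1→0: 0={foll,t=1,log=-}
step 5 deliver 0→1: —
step 6 propose(1,'s'): 1={lead,t=1,log=s}
step 7 deliver 1→2: 2={foll,t=1,log=s}
step 8 deliver 2→1: —
step 9 timeout(1): 1={cand,t=2,log=s}

empty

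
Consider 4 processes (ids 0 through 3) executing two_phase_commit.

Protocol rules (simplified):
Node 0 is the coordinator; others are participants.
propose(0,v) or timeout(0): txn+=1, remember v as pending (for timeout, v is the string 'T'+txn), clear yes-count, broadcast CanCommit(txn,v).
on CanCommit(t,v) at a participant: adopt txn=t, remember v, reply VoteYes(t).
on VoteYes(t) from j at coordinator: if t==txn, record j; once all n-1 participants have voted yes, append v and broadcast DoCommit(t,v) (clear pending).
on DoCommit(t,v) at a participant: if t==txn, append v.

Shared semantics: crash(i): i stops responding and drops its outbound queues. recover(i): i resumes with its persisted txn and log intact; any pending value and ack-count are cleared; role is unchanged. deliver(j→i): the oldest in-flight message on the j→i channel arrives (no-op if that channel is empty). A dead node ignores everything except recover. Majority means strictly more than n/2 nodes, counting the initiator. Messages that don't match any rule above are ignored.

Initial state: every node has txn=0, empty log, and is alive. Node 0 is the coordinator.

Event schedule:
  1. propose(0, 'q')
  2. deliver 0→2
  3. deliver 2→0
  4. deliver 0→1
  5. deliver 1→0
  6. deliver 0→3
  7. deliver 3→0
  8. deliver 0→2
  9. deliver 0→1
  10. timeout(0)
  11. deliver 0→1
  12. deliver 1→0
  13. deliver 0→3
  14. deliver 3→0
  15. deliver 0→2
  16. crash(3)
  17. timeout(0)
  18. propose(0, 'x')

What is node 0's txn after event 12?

2

1. propose(0,'q'):  <0:coor t1 ->
2. deliver 0→2:  <2:part t1 ->
3. deliver 2→0:  nop
4. deliver 0→1:  <1:part t1 ->
5. deliver 1→0:  nop
6. deliver 0→3:  <3:part t1 ->
7. deliver 3→0:  <0:coor t1 q>
8. deliver 0→2:  <2:part t1 q>
9. deliver 0→1:  <1:part t1 q>
10. timeout(0):  <0:coor t2 q>
11. deliver 0→1:  <1:part t2 q>
12. deliver 1→0:  nop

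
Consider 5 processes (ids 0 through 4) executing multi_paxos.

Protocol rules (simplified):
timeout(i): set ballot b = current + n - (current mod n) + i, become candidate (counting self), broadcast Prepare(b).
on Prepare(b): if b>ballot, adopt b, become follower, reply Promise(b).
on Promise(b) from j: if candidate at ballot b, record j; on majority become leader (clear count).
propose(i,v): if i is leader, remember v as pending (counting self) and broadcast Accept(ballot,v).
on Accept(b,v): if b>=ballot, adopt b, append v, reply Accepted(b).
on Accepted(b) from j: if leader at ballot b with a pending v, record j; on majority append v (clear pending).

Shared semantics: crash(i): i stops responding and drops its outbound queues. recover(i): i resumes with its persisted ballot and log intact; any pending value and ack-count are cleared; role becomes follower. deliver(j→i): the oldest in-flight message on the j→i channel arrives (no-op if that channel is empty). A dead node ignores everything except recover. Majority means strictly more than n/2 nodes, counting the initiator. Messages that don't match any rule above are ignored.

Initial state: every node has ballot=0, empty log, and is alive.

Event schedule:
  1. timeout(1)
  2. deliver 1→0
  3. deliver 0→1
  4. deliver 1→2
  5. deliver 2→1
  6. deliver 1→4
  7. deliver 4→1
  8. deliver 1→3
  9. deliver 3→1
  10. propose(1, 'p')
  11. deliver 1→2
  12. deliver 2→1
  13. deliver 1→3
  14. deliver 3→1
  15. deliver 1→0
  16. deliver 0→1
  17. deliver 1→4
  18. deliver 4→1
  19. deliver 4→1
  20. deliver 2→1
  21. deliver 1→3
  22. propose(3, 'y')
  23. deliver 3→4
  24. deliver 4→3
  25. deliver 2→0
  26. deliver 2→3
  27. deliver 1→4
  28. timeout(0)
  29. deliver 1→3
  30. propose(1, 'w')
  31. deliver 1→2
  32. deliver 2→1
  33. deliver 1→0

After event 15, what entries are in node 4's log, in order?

[1] timeout(1) → N1(cand b6 [-])
[2] deliver 1→0 → N0(foll b6 [-])
[3] deliver 0→1 → ∅
[4] deliver 1→2 → N2(foll b6 [-])
[5] deliver 2→1 → N1(lead b6 [-])
[6] deliver 1→4 → N4(foll b6 [-])
[7] deliver 4→1 → ∅
[8] deliver 1→3 → N3(foll b6 [-])
[9] deliver 3→1 → ∅
[10] propose(1,'p') → ∅
[11] deliver 1→2 → N2(foll b6 [p])
[12] deliver 2→1 → ∅
[13] deliver 1→3 → N3(foll b6 [p])
[14] deliver 3→1 → N1(lead b6 [p])
[15] deliver 1→0 → N0(foll b6 [p])

empty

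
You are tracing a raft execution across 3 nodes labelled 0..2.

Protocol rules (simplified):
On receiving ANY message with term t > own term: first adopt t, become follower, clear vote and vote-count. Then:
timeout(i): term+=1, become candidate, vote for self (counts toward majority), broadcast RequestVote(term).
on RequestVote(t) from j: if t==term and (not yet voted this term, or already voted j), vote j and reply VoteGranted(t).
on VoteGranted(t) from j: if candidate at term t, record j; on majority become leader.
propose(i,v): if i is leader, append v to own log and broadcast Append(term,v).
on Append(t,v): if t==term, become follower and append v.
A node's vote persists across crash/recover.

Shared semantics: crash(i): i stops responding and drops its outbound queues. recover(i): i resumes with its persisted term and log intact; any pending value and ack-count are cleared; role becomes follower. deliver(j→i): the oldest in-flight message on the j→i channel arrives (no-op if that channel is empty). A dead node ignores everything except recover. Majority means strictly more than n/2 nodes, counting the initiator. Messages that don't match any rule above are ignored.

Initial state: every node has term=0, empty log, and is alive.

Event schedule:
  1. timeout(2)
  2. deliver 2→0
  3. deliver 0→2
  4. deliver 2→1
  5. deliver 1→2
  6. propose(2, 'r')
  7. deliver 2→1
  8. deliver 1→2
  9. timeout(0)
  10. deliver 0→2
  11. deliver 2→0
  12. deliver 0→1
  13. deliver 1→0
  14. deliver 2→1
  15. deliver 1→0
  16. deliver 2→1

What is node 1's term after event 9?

after 1 — timeout(2): n2:cand/t1/[-]
after 2 — deliver 2→0: n0:foll/t1/[-]
after 3 — deliver 0→2: n2:lead/t1/[-]
after 4 — deliver 2→1: n1:foll/t1/[-]
after 5 — deliver 1→2: ·
after 6 — propose(2,'r'): n2:lead/t1/[r]
after 7 — deliver 2→1: n1:foll/t1/[r]
after 8 — deliver 1→2: ·
after 9 — timeout(0): n0:cand/t2/[-]

1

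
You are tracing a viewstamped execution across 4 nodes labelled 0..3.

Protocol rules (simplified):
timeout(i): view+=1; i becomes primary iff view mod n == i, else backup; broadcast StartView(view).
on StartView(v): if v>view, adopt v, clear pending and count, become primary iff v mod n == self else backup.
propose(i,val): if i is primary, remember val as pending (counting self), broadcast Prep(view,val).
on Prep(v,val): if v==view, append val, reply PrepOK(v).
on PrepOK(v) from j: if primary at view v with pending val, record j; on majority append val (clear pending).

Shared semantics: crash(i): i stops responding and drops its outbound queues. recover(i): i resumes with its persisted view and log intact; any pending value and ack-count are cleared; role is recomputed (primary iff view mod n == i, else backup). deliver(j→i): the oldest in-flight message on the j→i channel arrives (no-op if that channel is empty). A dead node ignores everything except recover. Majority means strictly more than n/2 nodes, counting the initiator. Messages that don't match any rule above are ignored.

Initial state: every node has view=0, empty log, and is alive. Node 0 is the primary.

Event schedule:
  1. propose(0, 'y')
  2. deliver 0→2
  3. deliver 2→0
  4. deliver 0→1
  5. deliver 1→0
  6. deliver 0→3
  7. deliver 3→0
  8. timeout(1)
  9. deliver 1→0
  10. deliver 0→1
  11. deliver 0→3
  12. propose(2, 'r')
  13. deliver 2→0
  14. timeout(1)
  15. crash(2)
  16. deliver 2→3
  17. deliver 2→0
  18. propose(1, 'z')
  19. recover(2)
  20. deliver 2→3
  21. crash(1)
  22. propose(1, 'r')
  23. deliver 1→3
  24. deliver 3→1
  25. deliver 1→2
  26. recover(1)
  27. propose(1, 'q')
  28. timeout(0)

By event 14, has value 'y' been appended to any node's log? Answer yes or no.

e1 propose(0,'y'): ·
e2 deliver 0→2: 2[back,v=0,y]
e3 deliver 2→0: ·
e4 deliver 0→1: 1[back,v=0,y]
e5 deliver 1→0: 0[prim,v=0,y]
e6 deliver 0→3: 3[back,v=0,y]
e7 deliver 3→0: ·
e8 timeout(1): 1[prim,v=1,y]
e9 deliver 1→0: 0[back,v=1,y]
e10 deliver 0→1: ·
e11 deliver 0→3: ·
e12 propose(2,'r'): ·
e13 deliver 2→0: ·
e14 timeout(1): 1[back,v=2,y]

yes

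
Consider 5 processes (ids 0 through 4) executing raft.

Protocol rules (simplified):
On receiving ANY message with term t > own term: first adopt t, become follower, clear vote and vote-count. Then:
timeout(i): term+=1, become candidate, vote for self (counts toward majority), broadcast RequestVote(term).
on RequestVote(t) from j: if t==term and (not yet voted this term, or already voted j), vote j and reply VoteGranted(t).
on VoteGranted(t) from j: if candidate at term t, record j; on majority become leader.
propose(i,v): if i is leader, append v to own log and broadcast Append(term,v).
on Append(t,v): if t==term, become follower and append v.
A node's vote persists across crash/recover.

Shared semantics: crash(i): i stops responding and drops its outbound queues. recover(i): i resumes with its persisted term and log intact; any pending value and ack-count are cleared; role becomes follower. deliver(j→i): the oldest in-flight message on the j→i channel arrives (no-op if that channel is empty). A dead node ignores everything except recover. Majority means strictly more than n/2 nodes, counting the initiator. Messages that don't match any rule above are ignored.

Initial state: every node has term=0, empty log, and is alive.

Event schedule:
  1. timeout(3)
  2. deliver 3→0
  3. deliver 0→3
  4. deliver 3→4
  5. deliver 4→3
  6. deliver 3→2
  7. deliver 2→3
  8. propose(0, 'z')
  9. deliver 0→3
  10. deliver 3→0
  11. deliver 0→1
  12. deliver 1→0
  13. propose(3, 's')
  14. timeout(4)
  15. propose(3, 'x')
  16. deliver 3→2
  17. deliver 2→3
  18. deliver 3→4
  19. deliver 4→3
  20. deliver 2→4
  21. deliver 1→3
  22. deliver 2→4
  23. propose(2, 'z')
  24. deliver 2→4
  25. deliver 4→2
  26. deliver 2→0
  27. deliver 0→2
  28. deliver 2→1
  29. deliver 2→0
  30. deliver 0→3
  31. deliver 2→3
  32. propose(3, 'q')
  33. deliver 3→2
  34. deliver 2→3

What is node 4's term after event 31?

after 1 — timeout(3): n3:cand/t1/[-]
after 2 — deliver 3→0: n0:foll/t1/[-]
after 3 — deliver 0→3: ·
after 4 — deliver 3→4: n4:foll/t1/[-]
after 5 — deliver 4→3: n3:lead/t1/[-]
after 6 — deliver 3→2: n2:foll/t1/[-]
after 7 — deliver 2→3: ·
after 8 — propose(0,'z'): ·
after 9 — deliver 0→3: ·
after 10 — deliver 3→0: ·
after 11 — deliver 0→1: ·
after 12 — deliver 1→0: ·
after 13 — propose(3,'s'): n3:lead/t1/[s]
after 14 — timeout(4): n4:cand/t2/[-]
after 15 — propose(3,'x'): n3:lead/t1/[s,x]
after 16 — deliver 3→2: n2:foll/t1/[s]
after 17 — deliver 2→3: ·
after 18 — deliver 3→4: ·
after 19 — deliver 4→3: n3:foll/t2/[s,x]
after 20 — deliver 2→4: ·
after 21 — deliver 1→3: ·
after 22 — deliver 2→4: ·
after 23 — propose(2,'z'): ·
after 24 — deliver 2→4: ·
after 25 — deliver 4→2: n2:foll/t2/[s]
after 26 — deliver 2→0: ·
after 27 — deliver 0→2: ·
after 28 — deliver 2→1: ·
after 29 — deliver 2→0: ·
after 30 — deliver 0→3: ·
after 31 — deliver 2→3: ·

2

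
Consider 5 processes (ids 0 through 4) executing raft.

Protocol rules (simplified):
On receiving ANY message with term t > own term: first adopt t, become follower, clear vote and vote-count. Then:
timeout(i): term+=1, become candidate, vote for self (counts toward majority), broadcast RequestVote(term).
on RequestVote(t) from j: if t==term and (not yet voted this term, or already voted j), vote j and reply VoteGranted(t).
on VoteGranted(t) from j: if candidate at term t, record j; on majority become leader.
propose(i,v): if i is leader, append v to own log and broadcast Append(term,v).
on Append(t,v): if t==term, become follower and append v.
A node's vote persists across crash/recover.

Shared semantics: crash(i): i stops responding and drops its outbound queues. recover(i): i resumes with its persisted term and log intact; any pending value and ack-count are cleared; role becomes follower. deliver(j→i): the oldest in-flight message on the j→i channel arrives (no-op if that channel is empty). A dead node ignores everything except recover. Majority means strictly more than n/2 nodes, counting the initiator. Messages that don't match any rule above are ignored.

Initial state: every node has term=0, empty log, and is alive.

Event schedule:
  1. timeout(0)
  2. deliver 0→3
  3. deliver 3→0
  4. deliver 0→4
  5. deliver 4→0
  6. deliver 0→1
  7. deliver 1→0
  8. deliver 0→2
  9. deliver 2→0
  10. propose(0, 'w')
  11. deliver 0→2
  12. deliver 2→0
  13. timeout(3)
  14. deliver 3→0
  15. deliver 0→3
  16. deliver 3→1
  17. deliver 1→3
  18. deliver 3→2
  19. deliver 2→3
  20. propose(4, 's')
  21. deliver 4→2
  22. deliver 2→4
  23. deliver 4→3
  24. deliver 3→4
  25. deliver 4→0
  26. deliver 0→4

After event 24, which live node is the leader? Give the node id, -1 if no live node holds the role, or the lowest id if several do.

1. timeout(0):  <0:cand t1 ->
2. deliver 0→3:  <3:foll t1 ->
3. deliver 3→0:  nop
4. deliver 0→4:  <4:foll t1 ->
5. deliver 4→0:  <0:lead t1 ->
6. deliver 0→1:  <1:foll t1 ->
7. deliver 1→0:  nop
8. deliver 0→2:  <2:foll t1 ->
9. deliver 2→0:  nop
10. propose(0,'w'):  <0:lead t1 w>
11. deliver 0→2:  <2:foll t1 w>
12. deliver 2→0:  nop
13. timeout(3):  <3:cand t2 ->
14. deliver 3→0:  <0:foll t2 w>
15. deliver 0→3:  nop
16. deliver 3→1:  <1:foll t2 ->
17. deliver 1→3:  nop
18. deliver 3→2:  <2:foll t2 w>
19. deliver 2→3:  <3:lead t2 ->
20. propose(4,'s'):  nop
21. deliver 4→2:  nop
22. deliver 2→4:  nop
23. deliver 4→3:  nop
24. deliver 3→4:  <4:foll t2 ->

3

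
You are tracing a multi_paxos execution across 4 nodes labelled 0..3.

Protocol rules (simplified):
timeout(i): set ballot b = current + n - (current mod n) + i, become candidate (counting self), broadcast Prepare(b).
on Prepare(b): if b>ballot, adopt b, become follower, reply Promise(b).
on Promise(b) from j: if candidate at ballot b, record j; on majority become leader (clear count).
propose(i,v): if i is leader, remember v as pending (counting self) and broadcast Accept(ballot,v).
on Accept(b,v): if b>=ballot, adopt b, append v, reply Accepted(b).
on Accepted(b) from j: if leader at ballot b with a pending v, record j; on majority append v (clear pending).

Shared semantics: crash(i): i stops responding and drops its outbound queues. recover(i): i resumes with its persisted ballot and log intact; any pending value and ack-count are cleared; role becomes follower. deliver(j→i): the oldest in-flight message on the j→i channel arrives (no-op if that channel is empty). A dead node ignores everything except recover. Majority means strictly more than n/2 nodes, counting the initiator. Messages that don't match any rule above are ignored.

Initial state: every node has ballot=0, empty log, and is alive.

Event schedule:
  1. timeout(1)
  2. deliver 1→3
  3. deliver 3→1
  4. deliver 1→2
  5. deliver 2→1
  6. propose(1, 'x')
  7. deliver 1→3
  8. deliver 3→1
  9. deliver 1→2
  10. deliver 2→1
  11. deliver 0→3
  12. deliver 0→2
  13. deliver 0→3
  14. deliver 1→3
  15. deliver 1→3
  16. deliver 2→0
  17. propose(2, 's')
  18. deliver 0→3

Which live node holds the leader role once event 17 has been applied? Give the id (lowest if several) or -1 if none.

[1] timeout(1) → N1(cand b5 [-])
[2] deliver 1→3 → N3(foll b5 [-])
[3] deliver 3→1 → ∅
[4] deliver 1→2 → N2(foll b5 [-])
[5] deliver 2→1 → N1(lead b5 [-])
[6] propose(1,'x') → ∅
[7] deliver 1→3 → N3(foll b5 [x])
[8] deliver 3→1 → ∅
[9] deliver 1→2 → N2(foll b5 [x])
[10] deliver 2→1 → N1(lead b5 [x])
[11] deliver 0→3 → ∅
[12] deliver 0→2 → ∅
[13] deliver 0→3 → ∅
[14] deliver 1→3 → ∅
[15] deliver 1→3 → ∅
[16] deliver 2→0 → ∅
[17] propose(2,'s') → ∅

1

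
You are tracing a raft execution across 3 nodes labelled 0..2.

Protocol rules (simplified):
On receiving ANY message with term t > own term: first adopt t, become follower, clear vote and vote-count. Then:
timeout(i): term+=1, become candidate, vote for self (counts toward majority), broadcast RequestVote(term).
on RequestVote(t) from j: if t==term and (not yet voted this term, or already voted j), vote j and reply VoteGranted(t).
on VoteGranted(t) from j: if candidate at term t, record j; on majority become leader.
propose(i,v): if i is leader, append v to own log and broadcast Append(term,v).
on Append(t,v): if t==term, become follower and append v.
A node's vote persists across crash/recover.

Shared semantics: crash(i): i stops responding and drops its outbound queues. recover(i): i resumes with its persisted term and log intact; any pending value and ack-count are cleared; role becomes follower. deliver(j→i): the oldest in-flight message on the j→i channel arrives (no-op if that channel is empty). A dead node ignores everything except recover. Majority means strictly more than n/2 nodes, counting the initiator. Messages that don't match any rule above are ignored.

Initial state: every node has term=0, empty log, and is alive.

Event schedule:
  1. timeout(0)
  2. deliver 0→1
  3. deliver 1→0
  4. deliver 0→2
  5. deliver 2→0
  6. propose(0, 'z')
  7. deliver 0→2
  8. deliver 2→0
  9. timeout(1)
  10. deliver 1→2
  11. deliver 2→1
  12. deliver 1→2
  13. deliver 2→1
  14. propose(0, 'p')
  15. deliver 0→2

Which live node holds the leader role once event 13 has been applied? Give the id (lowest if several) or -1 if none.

1. timeout(0):  <0:cand t1 ->
2. deliver 0→1:  <1:foll t1 ->
3. deliver 1→0:  <0:lead t1 ->
4. deliver 0→2:  <2:foll t1 ->
5. deliver 2→0:  nop
6. propose(0,'z'):  <0:lead t1 z>
7. deliver 0→2:  <2:foll t1 z>
8. deliver 2→0:  nop
9. timeout(1):  <1:cand t2 ->
10. deliver 1→2:  <2:foll t2 z>
11. deliver 2→1:  <1:lead t2 ->
12. deliver 1→2:  nop
13. deliver 2→1:  nop

0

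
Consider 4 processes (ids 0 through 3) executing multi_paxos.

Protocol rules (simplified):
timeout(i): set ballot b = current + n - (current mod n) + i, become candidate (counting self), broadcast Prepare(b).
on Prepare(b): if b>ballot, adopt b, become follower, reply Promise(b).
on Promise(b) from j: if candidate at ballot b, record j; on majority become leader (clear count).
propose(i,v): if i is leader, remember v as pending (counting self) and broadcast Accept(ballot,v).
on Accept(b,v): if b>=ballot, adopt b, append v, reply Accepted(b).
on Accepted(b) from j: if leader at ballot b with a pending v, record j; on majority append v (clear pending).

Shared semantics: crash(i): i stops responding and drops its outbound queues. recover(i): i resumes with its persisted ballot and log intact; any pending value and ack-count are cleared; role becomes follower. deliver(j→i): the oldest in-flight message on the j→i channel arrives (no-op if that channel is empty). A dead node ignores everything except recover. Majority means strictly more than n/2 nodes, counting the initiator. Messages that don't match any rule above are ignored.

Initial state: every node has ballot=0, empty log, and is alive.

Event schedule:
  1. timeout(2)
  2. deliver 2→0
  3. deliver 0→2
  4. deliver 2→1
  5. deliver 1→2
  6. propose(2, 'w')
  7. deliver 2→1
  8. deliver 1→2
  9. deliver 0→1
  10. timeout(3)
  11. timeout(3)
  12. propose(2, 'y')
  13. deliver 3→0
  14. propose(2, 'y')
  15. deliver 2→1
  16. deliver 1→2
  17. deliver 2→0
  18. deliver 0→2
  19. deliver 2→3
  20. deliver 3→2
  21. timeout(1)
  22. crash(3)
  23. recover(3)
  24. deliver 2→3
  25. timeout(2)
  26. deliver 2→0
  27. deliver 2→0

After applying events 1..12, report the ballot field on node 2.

step 1 timeout(2): 2={cand,b=6,log=-}
step 2 deliver 2→0: 0={foll,b=6,log=-}
step 3 deliver 0→2: —
step 4 deliver 2→1: 1={foll,b=6,log=-}
step 5 deliver 1→2: 2={lead,b=6,log=-}
step 6 propose(2,'w'): —
step 7 deliver 2→1: 1={foll,b=6,log=w}
step 8 deliver 1→2: —
step 9 deliver 0→1: —
step 10 timeout(3): 3={cand,b=7,log=-}
step 11 timeout(3): 3={cand,b=11,log=-}
step 12 propose(2,'y'): —

6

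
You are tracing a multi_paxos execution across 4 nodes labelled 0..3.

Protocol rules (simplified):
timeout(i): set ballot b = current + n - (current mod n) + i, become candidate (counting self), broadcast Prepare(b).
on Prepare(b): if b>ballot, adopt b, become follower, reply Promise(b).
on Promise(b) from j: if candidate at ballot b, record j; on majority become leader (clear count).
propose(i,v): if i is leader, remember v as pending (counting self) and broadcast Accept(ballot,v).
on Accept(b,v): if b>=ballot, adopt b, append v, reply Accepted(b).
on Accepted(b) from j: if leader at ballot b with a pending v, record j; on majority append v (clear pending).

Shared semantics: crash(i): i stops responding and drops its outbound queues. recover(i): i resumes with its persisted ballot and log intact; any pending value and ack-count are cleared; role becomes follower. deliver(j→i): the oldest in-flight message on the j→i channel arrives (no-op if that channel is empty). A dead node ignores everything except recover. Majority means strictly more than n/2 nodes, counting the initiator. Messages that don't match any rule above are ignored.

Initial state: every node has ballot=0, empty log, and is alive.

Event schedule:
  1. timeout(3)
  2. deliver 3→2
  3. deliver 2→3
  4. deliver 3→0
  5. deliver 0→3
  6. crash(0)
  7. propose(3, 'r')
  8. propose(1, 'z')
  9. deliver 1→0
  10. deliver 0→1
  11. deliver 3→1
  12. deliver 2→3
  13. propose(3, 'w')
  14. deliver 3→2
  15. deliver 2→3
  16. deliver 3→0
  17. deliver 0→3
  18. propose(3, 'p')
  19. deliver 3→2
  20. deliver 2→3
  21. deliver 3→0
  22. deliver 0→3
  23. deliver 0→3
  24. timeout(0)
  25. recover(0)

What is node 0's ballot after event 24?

7

after 1 — timeout(3): n3:cand/b7/[-]
after 2 — deliver 3→2: n2:foll/b7/[-]
after 3 — deliver 2→3: ·
after 4 — deliver 3→0: n0:foll/b7/[-]
after 5 — deliver 0→3: n3:lead/b7/[-]
after 6 — crash(0): n0:✗foll/b7/[-]
after 7 — propose(3,'r'): ·
after 8 — propose(1,'z'): ·
after 9 — deliver 1→0: ·
after 10 — deliver 0→1: ·
after 11 — deliver 3→1: n1:foll/b7/[-]
after 12 — deliver 2→3: ·
after 13 — propose(3,'w'): ·
after 14 — deliver 3→2: n2:foll/b7/[r]
after 15 — deliver 2→3: ·
after 16 — deliver 3→0: ·
after 17 — deliver 0→3: ·
after 18 — propose(3,'p'): ·
after 19 — deliver 3→2: n2:foll/b7/[r,w]
after 20 — deliver 2→3: ·
after 21 — deliver 3→0: ·
after 22 — deliver 0→3: ·
after 23 — deliver 0→3: ·
after 24 — timeout(0): ·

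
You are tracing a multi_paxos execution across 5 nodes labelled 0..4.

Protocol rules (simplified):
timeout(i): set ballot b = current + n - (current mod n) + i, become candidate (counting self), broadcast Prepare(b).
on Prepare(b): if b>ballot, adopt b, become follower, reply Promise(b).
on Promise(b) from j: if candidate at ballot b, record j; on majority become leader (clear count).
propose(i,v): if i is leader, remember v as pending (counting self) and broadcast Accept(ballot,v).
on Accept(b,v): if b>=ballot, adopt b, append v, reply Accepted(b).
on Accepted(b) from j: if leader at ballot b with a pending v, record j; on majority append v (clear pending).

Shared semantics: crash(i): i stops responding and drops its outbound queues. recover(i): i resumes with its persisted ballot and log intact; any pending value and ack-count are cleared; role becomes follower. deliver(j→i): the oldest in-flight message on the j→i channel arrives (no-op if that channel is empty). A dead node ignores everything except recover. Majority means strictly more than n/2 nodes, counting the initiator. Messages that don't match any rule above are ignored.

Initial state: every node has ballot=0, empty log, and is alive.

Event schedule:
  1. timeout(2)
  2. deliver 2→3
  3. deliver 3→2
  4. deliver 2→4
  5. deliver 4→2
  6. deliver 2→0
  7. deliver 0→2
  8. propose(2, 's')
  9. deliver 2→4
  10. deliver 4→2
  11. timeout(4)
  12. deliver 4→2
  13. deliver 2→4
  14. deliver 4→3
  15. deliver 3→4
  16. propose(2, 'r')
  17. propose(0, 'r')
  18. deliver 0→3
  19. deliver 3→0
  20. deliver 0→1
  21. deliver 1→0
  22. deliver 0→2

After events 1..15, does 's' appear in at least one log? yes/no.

yes

[1] timeout(2) → N2(cand b7 [-])
[2] deliver 2→3 → N3(foll b7 [-])
[3] deliver 3→2 → ∅
[4] deliver 2→4 → N4(foll b7 [-])
[5] deliver 4→2 → N2(lead b7 [-])
[6] deliver 2→0 → N0(foll b7 [-])
[7] deliver 0→2 → ∅
[8] propose(2,'s') → ∅
[9] deliver 2→4 → N4(foll b7 [s])
[10] deliver 4→2 → ∅
[11] timeout(4) → N4(cand b14 [s])
[12] deliver 4→2 → N2(foll b14 [-])
[13] deliver 2→4 → ∅
[14] deliver 4→3 → N3(foll b14 [-])
[15] deliver 3→4 → N4(lead b14 [s])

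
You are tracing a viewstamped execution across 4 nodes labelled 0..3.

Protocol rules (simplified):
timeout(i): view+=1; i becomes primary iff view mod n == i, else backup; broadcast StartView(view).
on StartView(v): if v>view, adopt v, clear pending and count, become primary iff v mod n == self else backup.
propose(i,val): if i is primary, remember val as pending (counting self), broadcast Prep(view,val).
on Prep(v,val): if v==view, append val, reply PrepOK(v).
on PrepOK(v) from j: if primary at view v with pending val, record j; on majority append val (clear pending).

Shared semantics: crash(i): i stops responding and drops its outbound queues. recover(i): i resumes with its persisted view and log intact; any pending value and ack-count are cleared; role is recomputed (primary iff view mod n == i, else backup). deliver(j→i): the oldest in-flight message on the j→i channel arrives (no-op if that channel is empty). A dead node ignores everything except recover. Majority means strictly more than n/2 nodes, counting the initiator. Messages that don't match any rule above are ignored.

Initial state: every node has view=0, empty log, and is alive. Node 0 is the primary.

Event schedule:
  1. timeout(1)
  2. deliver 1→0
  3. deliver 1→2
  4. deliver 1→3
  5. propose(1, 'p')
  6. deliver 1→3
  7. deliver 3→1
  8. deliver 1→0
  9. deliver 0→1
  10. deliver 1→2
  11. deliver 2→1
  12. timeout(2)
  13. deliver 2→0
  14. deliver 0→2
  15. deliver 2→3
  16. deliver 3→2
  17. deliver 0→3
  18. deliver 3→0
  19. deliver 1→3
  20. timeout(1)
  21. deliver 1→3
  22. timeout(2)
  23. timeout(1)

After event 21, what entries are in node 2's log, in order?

p

1. timeout(1):  <1:prim v1 ->
2. deliver 1→0:  <0:back v1 ->
3. deliver 1→2:  <2:back v1 ->
4. deliver 1→3:  <3:back v1 ->
5. propose(1,'p'):  nop
6. deliver 1→3:  <3:back v1 p>
7. deliver 3→1:  nop
8. deliver 1→0:  <0:back v1 p>
9. deliver 0→1:  <1:prim v1 p>
10. deliver 1→2:  <2:back v1 p>
11. deliver 2→1:  nop
12. timeout(2):  <2:prim v2 p>
13. deliver 2→0:  <0:back v2 p>
14. deliver 0→2:  nop
15. deliver 2→3:  <3:back v2 p>
16. deliver 3→2:  nop
17. deliver 0→3:  nop
18. deliver 3→0:  nop
19. deliver 1→3:  nop
20. timeout(1):  <1:back v2 p>
21. deliver 1→3:  nop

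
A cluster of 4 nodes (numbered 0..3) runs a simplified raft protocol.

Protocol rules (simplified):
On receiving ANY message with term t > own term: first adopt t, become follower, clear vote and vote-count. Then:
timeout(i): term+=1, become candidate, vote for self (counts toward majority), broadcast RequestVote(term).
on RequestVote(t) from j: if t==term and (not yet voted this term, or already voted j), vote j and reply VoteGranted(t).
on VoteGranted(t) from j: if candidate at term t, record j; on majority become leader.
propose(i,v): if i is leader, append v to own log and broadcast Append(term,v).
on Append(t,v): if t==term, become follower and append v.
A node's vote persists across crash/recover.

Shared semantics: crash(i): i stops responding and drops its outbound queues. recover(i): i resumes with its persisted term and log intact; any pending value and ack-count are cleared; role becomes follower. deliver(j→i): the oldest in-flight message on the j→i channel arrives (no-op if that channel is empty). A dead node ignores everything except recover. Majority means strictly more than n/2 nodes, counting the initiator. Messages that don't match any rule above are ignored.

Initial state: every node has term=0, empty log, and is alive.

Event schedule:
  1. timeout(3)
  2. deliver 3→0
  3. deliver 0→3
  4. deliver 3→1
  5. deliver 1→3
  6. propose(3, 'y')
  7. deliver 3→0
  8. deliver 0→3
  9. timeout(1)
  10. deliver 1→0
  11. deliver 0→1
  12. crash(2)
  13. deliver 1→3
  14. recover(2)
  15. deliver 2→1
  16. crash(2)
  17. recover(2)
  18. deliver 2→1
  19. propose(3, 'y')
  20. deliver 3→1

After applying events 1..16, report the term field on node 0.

2

e1 timeout(3): 3[cand,t=1,-]
e2 deliver 3→0: 0[foll,t=1,-]
e3 deliver 0→3: ·
e4 deliver 3→1: 1[foll,t=1,-]
e5 deliver 1→3: 3[lead,t=1,-]
e6 propose(3,'y'): 3[lead,t=1,y]
e7 deliver 3→0: 0[foll,t=1,y]
e8 deliver 0→3: ·
e9 timeout(1): 1[cand,t=2,-]
e10 deliver 1→0: 0[foll,t=2,y]
e11 deliver 0→1: ·
e12 crash(2): 2[✗foll,t=0,-]
e13 deliver 1→3: 3[foll,t=2,y]
e14 recover(2): 2[foll,t=0,-]
e15 deliver 2→1: ·
e16 crash(2): 2[✗foll,t=0,-]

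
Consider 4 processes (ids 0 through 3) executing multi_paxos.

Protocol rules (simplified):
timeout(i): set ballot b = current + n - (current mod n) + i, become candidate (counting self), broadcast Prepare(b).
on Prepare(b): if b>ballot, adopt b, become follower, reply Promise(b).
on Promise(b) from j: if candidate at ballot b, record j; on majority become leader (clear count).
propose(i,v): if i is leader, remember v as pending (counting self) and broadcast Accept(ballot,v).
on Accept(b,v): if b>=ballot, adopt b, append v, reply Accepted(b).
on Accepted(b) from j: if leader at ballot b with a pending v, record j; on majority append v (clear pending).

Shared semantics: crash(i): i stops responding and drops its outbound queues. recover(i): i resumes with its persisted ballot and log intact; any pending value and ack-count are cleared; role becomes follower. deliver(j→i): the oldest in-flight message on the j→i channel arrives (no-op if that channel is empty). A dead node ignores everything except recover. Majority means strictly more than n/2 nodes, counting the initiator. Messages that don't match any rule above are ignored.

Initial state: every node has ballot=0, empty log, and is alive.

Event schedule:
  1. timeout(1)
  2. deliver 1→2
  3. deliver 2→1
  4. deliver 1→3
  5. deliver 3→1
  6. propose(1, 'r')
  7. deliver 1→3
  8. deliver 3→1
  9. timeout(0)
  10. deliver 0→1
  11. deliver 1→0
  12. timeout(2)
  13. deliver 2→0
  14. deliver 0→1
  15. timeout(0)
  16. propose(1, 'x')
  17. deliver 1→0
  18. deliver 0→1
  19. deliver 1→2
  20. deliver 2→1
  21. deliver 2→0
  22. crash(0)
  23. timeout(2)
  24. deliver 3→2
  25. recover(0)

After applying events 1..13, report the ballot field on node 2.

10

e1 timeout(1): 1[cand,b=5,-]
e2 deliver 1→2: 2[foll,b=5,-]
e3 deliver 2→1: ·
e4 deliver 1→3: 3[foll,b=5,-]
e5 deliver 3→1: 1[lead,b=5,-]
e6 propose(1,'r'): ·
e7 deliver 1→3: 3[foll,b=5,r]
e8 deliver 3→1: ·
e9 timeout(0): 0[cand,b=4,-]
e10 deliver 0→1: ·
e11 deliver 1→0: 0[foll,b=5,-]
e12 timeout(2): 2[cand,b=10,-]
e13 deliver 2→0: 0[foll,b=10,-]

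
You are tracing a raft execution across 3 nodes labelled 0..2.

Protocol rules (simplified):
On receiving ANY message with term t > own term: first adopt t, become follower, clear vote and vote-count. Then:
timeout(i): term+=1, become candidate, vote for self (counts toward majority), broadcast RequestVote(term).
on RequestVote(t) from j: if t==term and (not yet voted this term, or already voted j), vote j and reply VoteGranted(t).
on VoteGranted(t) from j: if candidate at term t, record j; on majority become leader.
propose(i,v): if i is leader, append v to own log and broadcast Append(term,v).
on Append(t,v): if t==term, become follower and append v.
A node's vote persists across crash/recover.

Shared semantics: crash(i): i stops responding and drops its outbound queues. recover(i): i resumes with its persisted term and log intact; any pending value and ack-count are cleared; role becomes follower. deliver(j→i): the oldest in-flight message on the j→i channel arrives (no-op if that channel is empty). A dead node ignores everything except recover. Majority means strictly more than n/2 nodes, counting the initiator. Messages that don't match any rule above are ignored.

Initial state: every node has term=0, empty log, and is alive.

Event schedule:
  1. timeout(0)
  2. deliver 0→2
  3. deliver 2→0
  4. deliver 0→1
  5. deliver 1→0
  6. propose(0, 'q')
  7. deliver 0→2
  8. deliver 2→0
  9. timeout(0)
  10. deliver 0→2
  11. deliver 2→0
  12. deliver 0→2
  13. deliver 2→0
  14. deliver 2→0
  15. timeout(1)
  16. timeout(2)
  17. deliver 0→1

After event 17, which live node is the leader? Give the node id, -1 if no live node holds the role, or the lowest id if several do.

0

1. timeout(0):  <0:cand t1 ->
2. deliver 0→2:  <2:foll t1 ->
3. deliver 2→0:  <0:lead t1 ->
4. deliver 0→1:  <1:foll t1 ->
5. deliver 1→0:  nop
6. propose(0,'q'):  <0:lead t1 q>
7. deliver 0→2:  <2:foll t1 q>
8. deliver 2→0:  nop
9. timeout(0):  <0:cand t2 q>
10. deliver 0→2:  <2:foll t2 q>
11. deliver 2→0:  <0:lead t2 q>
12. deliver 0→2:  nop
13. deliver 2→0:  nop
14. deliver 2→0:  nop
15. timeout(1):  <1:cand t2 ->
16. timeout(2):  <2:cand t3 q>
17. deliver 0→1:  nop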